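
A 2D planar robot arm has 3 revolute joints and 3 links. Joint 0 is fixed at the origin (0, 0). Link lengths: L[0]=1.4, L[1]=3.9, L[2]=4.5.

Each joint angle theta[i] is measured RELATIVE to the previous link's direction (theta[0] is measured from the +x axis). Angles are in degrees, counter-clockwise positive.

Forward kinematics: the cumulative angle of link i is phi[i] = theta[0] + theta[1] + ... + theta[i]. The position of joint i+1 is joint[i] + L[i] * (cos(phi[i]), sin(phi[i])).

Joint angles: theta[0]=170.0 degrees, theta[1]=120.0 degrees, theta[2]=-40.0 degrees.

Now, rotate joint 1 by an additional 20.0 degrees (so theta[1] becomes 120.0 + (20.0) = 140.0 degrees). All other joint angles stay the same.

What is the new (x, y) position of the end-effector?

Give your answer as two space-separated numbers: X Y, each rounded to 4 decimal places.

joint[0] = (0.0000, 0.0000)  (base)
link 0: phi[0] = 170 = 170 deg
  cos(170 deg) = -0.9848, sin(170 deg) = 0.1736
  joint[1] = (0.0000, 0.0000) + 1.4 * (-0.9848, 0.1736) = (0.0000 + -1.3787, 0.0000 + 0.2431) = (-1.3787, 0.2431)
link 1: phi[1] = 170 + 140 = 310 deg
  cos(310 deg) = 0.6428, sin(310 deg) = -0.7660
  joint[2] = (-1.3787, 0.2431) + 3.9 * (0.6428, -0.7660) = (-1.3787 + 2.5069, 0.2431 + -2.9876) = (1.1281, -2.7445)
link 2: phi[2] = 170 + 140 + -40 = 270 deg
  cos(270 deg) = -0.0000, sin(270 deg) = -1.0000
  joint[3] = (1.1281, -2.7445) + 4.5 * (-0.0000, -1.0000) = (1.1281 + -0.0000, -2.7445 + -4.5000) = (1.1281, -7.2445)
End effector: (1.1281, -7.2445)

Answer: 1.1281 -7.2445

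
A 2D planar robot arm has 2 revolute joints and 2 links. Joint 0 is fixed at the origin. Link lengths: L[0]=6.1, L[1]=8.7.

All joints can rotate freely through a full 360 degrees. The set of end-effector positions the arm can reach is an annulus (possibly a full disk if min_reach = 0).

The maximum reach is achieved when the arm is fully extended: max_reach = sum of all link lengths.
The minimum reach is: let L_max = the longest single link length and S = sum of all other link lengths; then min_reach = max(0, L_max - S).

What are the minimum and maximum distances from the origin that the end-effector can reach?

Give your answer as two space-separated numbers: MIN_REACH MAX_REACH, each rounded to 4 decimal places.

Link lengths: [6.1, 8.7]
max_reach = 6.1 + 8.7 = 14.8
L_max = max([6.1, 8.7]) = 8.7
S (sum of others) = 14.8 - 8.7 = 6.1
min_reach = max(0, 8.7 - 6.1) = max(0, 2.6) = 2.6

Answer: 2.6000 14.8000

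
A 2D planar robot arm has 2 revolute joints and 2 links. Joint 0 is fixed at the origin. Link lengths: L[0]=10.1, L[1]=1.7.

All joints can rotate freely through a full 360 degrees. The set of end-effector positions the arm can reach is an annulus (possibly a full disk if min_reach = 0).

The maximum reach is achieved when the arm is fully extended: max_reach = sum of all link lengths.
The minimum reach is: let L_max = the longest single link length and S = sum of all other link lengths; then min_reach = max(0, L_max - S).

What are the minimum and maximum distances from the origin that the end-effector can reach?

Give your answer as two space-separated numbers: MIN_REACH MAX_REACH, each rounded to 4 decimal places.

Link lengths: [10.1, 1.7]
max_reach = 10.1 + 1.7 = 11.8
L_max = max([10.1, 1.7]) = 10.1
S (sum of others) = 11.8 - 10.1 = 1.7
min_reach = max(0, 10.1 - 1.7) = max(0, 8.4) = 8.4

Answer: 8.4000 11.8000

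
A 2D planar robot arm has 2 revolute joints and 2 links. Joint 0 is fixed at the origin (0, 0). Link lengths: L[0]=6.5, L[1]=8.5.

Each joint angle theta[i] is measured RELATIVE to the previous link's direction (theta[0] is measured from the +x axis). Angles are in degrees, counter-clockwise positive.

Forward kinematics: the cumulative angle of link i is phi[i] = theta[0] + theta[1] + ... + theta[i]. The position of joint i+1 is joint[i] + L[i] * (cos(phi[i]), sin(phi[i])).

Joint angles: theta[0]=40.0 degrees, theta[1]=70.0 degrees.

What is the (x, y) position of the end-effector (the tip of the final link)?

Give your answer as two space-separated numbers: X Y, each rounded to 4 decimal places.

joint[0] = (0.0000, 0.0000)  (base)
link 0: phi[0] = 40 = 40 deg
  cos(40 deg) = 0.7660, sin(40 deg) = 0.6428
  joint[1] = (0.0000, 0.0000) + 6.5 * (0.7660, 0.6428) = (0.0000 + 4.9793, 0.0000 + 4.1781) = (4.9793, 4.1781)
link 1: phi[1] = 40 + 70 = 110 deg
  cos(110 deg) = -0.3420, sin(110 deg) = 0.9397
  joint[2] = (4.9793, 4.1781) + 8.5 * (-0.3420, 0.9397) = (4.9793 + -2.9072, 4.1781 + 7.9874) = (2.0721, 12.1655)
End effector: (2.0721, 12.1655)

Answer: 2.0721 12.1655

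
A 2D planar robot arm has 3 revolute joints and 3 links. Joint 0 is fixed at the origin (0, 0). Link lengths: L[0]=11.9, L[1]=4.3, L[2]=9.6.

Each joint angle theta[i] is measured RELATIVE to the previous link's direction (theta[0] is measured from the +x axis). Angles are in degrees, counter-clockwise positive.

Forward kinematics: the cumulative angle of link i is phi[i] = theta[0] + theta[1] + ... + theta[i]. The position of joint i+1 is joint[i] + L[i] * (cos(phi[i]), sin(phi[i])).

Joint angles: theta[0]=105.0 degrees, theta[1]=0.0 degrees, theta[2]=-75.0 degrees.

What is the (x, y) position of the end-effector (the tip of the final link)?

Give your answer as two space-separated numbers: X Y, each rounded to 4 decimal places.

joint[0] = (0.0000, 0.0000)  (base)
link 0: phi[0] = 105 = 105 deg
  cos(105 deg) = -0.2588, sin(105 deg) = 0.9659
  joint[1] = (0.0000, 0.0000) + 11.9 * (-0.2588, 0.9659) = (0.0000 + -3.0799, 0.0000 + 11.4945) = (-3.0799, 11.4945)
link 1: phi[1] = 105 + 0 = 105 deg
  cos(105 deg) = -0.2588, sin(105 deg) = 0.9659
  joint[2] = (-3.0799, 11.4945) + 4.3 * (-0.2588, 0.9659) = (-3.0799 + -1.1129, 11.4945 + 4.1535) = (-4.1929, 15.6480)
link 2: phi[2] = 105 + 0 + -75 = 30 deg
  cos(30 deg) = 0.8660, sin(30 deg) = 0.5000
  joint[3] = (-4.1929, 15.6480) + 9.6 * (0.8660, 0.5000) = (-4.1929 + 8.3138, 15.6480 + 4.8000) = (4.1210, 20.4480)
End effector: (4.1210, 20.4480)

Answer: 4.1210 20.4480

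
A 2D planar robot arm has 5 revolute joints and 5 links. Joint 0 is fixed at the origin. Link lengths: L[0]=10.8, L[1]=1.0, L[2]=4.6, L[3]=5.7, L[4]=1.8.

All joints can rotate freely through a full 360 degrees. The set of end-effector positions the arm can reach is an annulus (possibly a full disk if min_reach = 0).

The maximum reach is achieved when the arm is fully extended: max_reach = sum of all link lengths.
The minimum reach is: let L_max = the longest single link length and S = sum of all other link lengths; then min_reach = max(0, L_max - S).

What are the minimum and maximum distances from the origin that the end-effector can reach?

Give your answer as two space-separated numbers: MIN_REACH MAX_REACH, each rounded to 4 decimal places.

Answer: 0.0000 23.9000

Derivation:
Link lengths: [10.8, 1.0, 4.6, 5.7, 1.8]
max_reach = 10.8 + 1 + 4.6 + 5.7 + 1.8 = 23.9
L_max = max([10.8, 1.0, 4.6, 5.7, 1.8]) = 10.8
S (sum of others) = 23.9 - 10.8 = 13.1
min_reach = max(0, 10.8 - 13.1) = max(0, -2.3) = 0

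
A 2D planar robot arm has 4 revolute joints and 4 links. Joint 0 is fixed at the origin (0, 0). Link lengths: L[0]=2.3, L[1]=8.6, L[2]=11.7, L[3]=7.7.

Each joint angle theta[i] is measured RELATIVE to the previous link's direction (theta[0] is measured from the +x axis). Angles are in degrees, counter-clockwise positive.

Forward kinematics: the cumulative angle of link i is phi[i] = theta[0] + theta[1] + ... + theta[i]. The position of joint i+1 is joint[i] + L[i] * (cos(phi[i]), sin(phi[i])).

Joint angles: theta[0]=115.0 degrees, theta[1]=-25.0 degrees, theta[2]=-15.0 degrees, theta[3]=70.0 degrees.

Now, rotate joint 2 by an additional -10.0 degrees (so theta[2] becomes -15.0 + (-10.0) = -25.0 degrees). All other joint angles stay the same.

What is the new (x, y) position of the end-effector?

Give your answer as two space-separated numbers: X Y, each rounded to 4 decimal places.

Answer: -1.4721 26.7330

Derivation:
joint[0] = (0.0000, 0.0000)  (base)
link 0: phi[0] = 115 = 115 deg
  cos(115 deg) = -0.4226, sin(115 deg) = 0.9063
  joint[1] = (0.0000, 0.0000) + 2.3 * (-0.4226, 0.9063) = (0.0000 + -0.9720, 0.0000 + 2.0845) = (-0.9720, 2.0845)
link 1: phi[1] = 115 + -25 = 90 deg
  cos(90 deg) = 0.0000, sin(90 deg) = 1.0000
  joint[2] = (-0.9720, 2.0845) + 8.6 * (0.0000, 1.0000) = (-0.9720 + 0.0000, 2.0845 + 8.6000) = (-0.9720, 10.6845)
link 2: phi[2] = 115 + -25 + -25 = 65 deg
  cos(65 deg) = 0.4226, sin(65 deg) = 0.9063
  joint[3] = (-0.9720, 10.6845) + 11.7 * (0.4226, 0.9063) = (-0.9720 + 4.9446, 10.6845 + 10.6038) = (3.9726, 21.2883)
link 3: phi[3] = 115 + -25 + -25 + 70 = 135 deg
  cos(135 deg) = -0.7071, sin(135 deg) = 0.7071
  joint[4] = (3.9726, 21.2883) + 7.7 * (-0.7071, 0.7071) = (3.9726 + -5.4447, 21.2883 + 5.4447) = (-1.4721, 26.7330)
End effector: (-1.4721, 26.7330)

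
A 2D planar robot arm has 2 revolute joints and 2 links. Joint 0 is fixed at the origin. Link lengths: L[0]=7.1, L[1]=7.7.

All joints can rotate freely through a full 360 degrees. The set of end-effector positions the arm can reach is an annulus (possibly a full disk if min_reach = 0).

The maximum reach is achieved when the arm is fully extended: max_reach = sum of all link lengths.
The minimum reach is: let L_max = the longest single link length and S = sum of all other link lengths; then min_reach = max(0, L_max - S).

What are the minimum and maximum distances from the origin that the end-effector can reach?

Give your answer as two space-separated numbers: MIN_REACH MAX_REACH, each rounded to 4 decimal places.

Answer: 0.6000 14.8000

Derivation:
Link lengths: [7.1, 7.7]
max_reach = 7.1 + 7.7 = 14.8
L_max = max([7.1, 7.7]) = 7.7
S (sum of others) = 14.8 - 7.7 = 7.1
min_reach = max(0, 7.7 - 7.1) = max(0, 0.6) = 0.6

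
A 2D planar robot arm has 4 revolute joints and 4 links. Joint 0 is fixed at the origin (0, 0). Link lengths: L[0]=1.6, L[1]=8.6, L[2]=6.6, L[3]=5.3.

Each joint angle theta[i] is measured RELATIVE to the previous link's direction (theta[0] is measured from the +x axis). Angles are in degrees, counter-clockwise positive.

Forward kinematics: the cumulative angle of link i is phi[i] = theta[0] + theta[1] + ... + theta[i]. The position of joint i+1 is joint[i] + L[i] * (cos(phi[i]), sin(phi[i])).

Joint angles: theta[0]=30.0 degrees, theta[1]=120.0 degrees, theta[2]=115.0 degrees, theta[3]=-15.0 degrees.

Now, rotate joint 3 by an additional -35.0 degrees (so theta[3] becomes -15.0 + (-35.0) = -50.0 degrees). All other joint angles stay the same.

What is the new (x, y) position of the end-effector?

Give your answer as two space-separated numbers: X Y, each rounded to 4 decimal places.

Answer: -10.9789 -4.5148

Derivation:
joint[0] = (0.0000, 0.0000)  (base)
link 0: phi[0] = 30 = 30 deg
  cos(30 deg) = 0.8660, sin(30 deg) = 0.5000
  joint[1] = (0.0000, 0.0000) + 1.6 * (0.8660, 0.5000) = (0.0000 + 1.3856, 0.0000 + 0.8000) = (1.3856, 0.8000)
link 1: phi[1] = 30 + 120 = 150 deg
  cos(150 deg) = -0.8660, sin(150 deg) = 0.5000
  joint[2] = (1.3856, 0.8000) + 8.6 * (-0.8660, 0.5000) = (1.3856 + -7.4478, 0.8000 + 4.3000) = (-6.0622, 5.1000)
link 2: phi[2] = 30 + 120 + 115 = 265 deg
  cos(265 deg) = -0.0872, sin(265 deg) = -0.9962
  joint[3] = (-6.0622, 5.1000) + 6.6 * (-0.0872, -0.9962) = (-6.0622 + -0.5752, 5.1000 + -6.5749) = (-6.6374, -1.4749)
link 3: phi[3] = 30 + 120 + 115 + -50 = 215 deg
  cos(215 deg) = -0.8192, sin(215 deg) = -0.5736
  joint[4] = (-6.6374, -1.4749) + 5.3 * (-0.8192, -0.5736) = (-6.6374 + -4.3415, -1.4749 + -3.0400) = (-10.9789, -4.5148)
End effector: (-10.9789, -4.5148)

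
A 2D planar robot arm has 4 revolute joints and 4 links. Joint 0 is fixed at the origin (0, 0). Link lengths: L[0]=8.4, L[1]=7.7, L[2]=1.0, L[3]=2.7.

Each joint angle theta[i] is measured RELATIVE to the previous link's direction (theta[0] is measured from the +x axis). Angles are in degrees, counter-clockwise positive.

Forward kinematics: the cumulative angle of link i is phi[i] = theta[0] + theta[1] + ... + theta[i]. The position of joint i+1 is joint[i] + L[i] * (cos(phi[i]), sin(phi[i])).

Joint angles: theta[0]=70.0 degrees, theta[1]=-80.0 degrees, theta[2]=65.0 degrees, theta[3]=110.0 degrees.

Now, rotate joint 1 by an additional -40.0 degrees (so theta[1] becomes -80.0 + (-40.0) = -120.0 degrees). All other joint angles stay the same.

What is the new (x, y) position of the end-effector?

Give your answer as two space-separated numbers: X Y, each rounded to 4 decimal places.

joint[0] = (0.0000, 0.0000)  (base)
link 0: phi[0] = 70 = 70 deg
  cos(70 deg) = 0.3420, sin(70 deg) = 0.9397
  joint[1] = (0.0000, 0.0000) + 8.4 * (0.3420, 0.9397) = (0.0000 + 2.8730, 0.0000 + 7.8934) = (2.8730, 7.8934)
link 1: phi[1] = 70 + -120 = -50 deg
  cos(-50 deg) = 0.6428, sin(-50 deg) = -0.7660
  joint[2] = (2.8730, 7.8934) + 7.7 * (0.6428, -0.7660) = (2.8730 + 4.9495, 7.8934 + -5.8985) = (7.8224, 1.9949)
link 2: phi[2] = 70 + -120 + 65 = 15 deg
  cos(15 deg) = 0.9659, sin(15 deg) = 0.2588
  joint[3] = (7.8224, 1.9949) + 1 * (0.9659, 0.2588) = (7.8224 + 0.9659, 1.9949 + 0.2588) = (8.7884, 2.2537)
link 3: phi[3] = 70 + -120 + 65 + 110 = 125 deg
  cos(125 deg) = -0.5736, sin(125 deg) = 0.8192
  joint[4] = (8.7884, 2.2537) + 2.7 * (-0.5736, 0.8192) = (8.7884 + -1.5487, 2.2537 + 2.2117) = (7.2397, 4.4654)
End effector: (7.2397, 4.4654)

Answer: 7.2397 4.4654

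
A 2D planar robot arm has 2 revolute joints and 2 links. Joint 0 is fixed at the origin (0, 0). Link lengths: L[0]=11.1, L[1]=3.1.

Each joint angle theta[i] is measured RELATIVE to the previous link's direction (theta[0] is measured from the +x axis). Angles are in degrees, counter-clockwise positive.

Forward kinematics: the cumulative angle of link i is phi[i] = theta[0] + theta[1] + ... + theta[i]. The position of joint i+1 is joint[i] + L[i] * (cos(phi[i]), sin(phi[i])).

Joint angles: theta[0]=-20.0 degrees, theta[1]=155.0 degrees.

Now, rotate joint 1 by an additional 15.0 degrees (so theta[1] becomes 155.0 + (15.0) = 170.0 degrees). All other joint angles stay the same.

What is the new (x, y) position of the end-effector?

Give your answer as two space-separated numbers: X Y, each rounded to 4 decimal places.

joint[0] = (0.0000, 0.0000)  (base)
link 0: phi[0] = -20 = -20 deg
  cos(-20 deg) = 0.9397, sin(-20 deg) = -0.3420
  joint[1] = (0.0000, 0.0000) + 11.1 * (0.9397, -0.3420) = (0.0000 + 10.4306, 0.0000 + -3.7964) = (10.4306, -3.7964)
link 1: phi[1] = -20 + 170 = 150 deg
  cos(150 deg) = -0.8660, sin(150 deg) = 0.5000
  joint[2] = (10.4306, -3.7964) + 3.1 * (-0.8660, 0.5000) = (10.4306 + -2.6847, -3.7964 + 1.5500) = (7.7459, -2.2464)
End effector: (7.7459, -2.2464)

Answer: 7.7459 -2.2464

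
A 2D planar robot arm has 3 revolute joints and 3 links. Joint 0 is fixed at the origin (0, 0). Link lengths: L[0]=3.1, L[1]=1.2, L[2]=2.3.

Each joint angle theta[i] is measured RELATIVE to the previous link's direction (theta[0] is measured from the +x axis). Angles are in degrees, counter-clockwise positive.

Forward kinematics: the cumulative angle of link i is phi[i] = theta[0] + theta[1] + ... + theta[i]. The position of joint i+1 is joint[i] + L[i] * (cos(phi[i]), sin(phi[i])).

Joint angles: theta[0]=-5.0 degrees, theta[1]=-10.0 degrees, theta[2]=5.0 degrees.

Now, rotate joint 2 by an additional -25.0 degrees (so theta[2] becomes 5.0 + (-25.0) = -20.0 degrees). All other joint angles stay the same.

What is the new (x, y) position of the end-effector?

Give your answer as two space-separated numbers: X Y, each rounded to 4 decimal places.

joint[0] = (0.0000, 0.0000)  (base)
link 0: phi[0] = -5 = -5 deg
  cos(-5 deg) = 0.9962, sin(-5 deg) = -0.0872
  joint[1] = (0.0000, 0.0000) + 3.1 * (0.9962, -0.0872) = (0.0000 + 3.0882, 0.0000 + -0.2702) = (3.0882, -0.2702)
link 1: phi[1] = -5 + -10 = -15 deg
  cos(-15 deg) = 0.9659, sin(-15 deg) = -0.2588
  joint[2] = (3.0882, -0.2702) + 1.2 * (0.9659, -0.2588) = (3.0882 + 1.1591, -0.2702 + -0.3106) = (4.2473, -0.5808)
link 2: phi[2] = -5 + -10 + -20 = -35 deg
  cos(-35 deg) = 0.8192, sin(-35 deg) = -0.5736
  joint[3] = (4.2473, -0.5808) + 2.3 * (0.8192, -0.5736) = (4.2473 + 1.8840, -0.5808 + -1.3192) = (6.1314, -1.9000)
End effector: (6.1314, -1.9000)

Answer: 6.1314 -1.9000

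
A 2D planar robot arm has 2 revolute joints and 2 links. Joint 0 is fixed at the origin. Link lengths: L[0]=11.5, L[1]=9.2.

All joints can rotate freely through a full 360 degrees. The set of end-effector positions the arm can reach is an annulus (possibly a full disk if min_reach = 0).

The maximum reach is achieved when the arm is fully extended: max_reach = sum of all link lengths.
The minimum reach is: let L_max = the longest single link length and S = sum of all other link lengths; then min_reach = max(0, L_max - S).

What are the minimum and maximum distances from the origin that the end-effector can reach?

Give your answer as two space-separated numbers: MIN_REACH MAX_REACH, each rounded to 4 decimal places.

Link lengths: [11.5, 9.2]
max_reach = 11.5 + 9.2 = 20.7
L_max = max([11.5, 9.2]) = 11.5
S (sum of others) = 20.7 - 11.5 = 9.2
min_reach = max(0, 11.5 - 9.2) = max(0, 2.3) = 2.3

Answer: 2.3000 20.7000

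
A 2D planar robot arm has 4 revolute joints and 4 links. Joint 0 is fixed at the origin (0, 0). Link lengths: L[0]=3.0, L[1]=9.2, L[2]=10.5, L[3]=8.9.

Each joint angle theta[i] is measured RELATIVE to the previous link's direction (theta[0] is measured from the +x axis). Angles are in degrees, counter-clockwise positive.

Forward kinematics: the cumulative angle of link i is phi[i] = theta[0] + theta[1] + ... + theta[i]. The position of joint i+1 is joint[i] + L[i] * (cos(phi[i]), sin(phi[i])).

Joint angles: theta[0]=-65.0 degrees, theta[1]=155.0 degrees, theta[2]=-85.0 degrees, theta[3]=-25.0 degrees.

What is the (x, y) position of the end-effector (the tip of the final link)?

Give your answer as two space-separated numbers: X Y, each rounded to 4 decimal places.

Answer: 20.0912 4.3522

Derivation:
joint[0] = (0.0000, 0.0000)  (base)
link 0: phi[0] = -65 = -65 deg
  cos(-65 deg) = 0.4226, sin(-65 deg) = -0.9063
  joint[1] = (0.0000, 0.0000) + 3 * (0.4226, -0.9063) = (0.0000 + 1.2679, 0.0000 + -2.7189) = (1.2679, -2.7189)
link 1: phi[1] = -65 + 155 = 90 deg
  cos(90 deg) = 0.0000, sin(90 deg) = 1.0000
  joint[2] = (1.2679, -2.7189) + 9.2 * (0.0000, 1.0000) = (1.2679 + 0.0000, -2.7189 + 9.2000) = (1.2679, 6.4811)
link 2: phi[2] = -65 + 155 + -85 = 5 deg
  cos(5 deg) = 0.9962, sin(5 deg) = 0.0872
  joint[3] = (1.2679, 6.4811) + 10.5 * (0.9962, 0.0872) = (1.2679 + 10.4600, 6.4811 + 0.9151) = (11.7279, 7.3962)
link 3: phi[3] = -65 + 155 + -85 + -25 = -20 deg
  cos(-20 deg) = 0.9397, sin(-20 deg) = -0.3420
  joint[4] = (11.7279, 7.3962) + 8.9 * (0.9397, -0.3420) = (11.7279 + 8.3633, 7.3962 + -3.0440) = (20.0912, 4.3522)
End effector: (20.0912, 4.3522)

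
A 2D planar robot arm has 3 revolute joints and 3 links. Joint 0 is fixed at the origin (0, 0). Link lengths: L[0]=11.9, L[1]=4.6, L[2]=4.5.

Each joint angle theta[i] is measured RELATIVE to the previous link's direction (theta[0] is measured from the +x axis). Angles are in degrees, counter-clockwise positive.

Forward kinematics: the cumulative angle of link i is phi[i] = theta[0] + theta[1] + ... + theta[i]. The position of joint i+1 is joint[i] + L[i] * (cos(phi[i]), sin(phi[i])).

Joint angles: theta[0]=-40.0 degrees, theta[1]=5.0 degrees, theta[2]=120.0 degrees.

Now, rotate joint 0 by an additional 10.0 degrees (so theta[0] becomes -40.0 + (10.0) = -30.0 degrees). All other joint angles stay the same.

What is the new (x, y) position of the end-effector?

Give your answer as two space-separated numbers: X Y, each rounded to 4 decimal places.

Answer: 14.0825 -3.4112

Derivation:
joint[0] = (0.0000, 0.0000)  (base)
link 0: phi[0] = -30 = -30 deg
  cos(-30 deg) = 0.8660, sin(-30 deg) = -0.5000
  joint[1] = (0.0000, 0.0000) + 11.9 * (0.8660, -0.5000) = (0.0000 + 10.3057, 0.0000 + -5.9500) = (10.3057, -5.9500)
link 1: phi[1] = -30 + 5 = -25 deg
  cos(-25 deg) = 0.9063, sin(-25 deg) = -0.4226
  joint[2] = (10.3057, -5.9500) + 4.6 * (0.9063, -0.4226) = (10.3057 + 4.1690, -5.9500 + -1.9440) = (14.4747, -7.8940)
link 2: phi[2] = -30 + 5 + 120 = 95 deg
  cos(95 deg) = -0.0872, sin(95 deg) = 0.9962
  joint[3] = (14.4747, -7.8940) + 4.5 * (-0.0872, 0.9962) = (14.4747 + -0.3922, -7.8940 + 4.4829) = (14.0825, -3.4112)
End effector: (14.0825, -3.4112)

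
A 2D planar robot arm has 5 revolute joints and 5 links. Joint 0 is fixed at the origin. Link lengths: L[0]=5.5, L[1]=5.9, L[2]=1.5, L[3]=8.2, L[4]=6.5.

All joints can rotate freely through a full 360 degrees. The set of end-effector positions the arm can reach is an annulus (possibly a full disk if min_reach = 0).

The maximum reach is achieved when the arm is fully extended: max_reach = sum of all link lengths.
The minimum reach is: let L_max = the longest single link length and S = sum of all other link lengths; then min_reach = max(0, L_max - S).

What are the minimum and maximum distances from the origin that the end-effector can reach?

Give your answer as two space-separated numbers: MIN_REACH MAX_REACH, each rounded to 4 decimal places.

Answer: 0.0000 27.6000

Derivation:
Link lengths: [5.5, 5.9, 1.5, 8.2, 6.5]
max_reach = 5.5 + 5.9 + 1.5 + 8.2 + 6.5 = 27.6
L_max = max([5.5, 5.9, 1.5, 8.2, 6.5]) = 8.2
S (sum of others) = 27.6 - 8.2 = 19.4
min_reach = max(0, 8.2 - 19.4) = max(0, -11.2) = 0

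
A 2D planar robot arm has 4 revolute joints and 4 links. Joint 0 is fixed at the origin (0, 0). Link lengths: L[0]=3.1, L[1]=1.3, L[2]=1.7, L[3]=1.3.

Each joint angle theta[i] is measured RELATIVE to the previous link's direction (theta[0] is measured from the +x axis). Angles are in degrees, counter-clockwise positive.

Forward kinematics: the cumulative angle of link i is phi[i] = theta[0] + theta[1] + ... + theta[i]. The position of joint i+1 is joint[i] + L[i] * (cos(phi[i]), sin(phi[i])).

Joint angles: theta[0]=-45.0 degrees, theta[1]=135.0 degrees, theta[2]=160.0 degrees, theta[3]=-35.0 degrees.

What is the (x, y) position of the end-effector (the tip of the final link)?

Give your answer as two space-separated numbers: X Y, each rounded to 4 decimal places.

joint[0] = (0.0000, 0.0000)  (base)
link 0: phi[0] = -45 = -45 deg
  cos(-45 deg) = 0.7071, sin(-45 deg) = -0.7071
  joint[1] = (0.0000, 0.0000) + 3.1 * (0.7071, -0.7071) = (0.0000 + 2.1920, 0.0000 + -2.1920) = (2.1920, -2.1920)
link 1: phi[1] = -45 + 135 = 90 deg
  cos(90 deg) = 0.0000, sin(90 deg) = 1.0000
  joint[2] = (2.1920, -2.1920) + 1.3 * (0.0000, 1.0000) = (2.1920 + 0.0000, -2.1920 + 1.3000) = (2.1920, -0.8920)
link 2: phi[2] = -45 + 135 + 160 = 250 deg
  cos(250 deg) = -0.3420, sin(250 deg) = -0.9397
  joint[3] = (2.1920, -0.8920) + 1.7 * (-0.3420, -0.9397) = (2.1920 + -0.5814, -0.8920 + -1.5975) = (1.6106, -2.4895)
link 3: phi[3] = -45 + 135 + 160 + -35 = 215 deg
  cos(215 deg) = -0.8192, sin(215 deg) = -0.5736
  joint[4] = (1.6106, -2.4895) + 1.3 * (-0.8192, -0.5736) = (1.6106 + -1.0649, -2.4895 + -0.7456) = (0.5457, -3.2352)
End effector: (0.5457, -3.2352)

Answer: 0.5457 -3.2352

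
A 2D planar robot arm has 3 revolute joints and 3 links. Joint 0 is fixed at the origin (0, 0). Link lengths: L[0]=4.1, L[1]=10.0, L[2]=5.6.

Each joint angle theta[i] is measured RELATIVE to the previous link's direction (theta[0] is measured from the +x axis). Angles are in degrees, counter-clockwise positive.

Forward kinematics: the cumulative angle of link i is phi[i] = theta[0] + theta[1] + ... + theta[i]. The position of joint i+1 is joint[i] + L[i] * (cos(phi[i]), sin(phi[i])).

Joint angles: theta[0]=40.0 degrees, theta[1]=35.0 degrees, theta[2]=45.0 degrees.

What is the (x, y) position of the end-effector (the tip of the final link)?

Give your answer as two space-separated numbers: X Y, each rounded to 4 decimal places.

joint[0] = (0.0000, 0.0000)  (base)
link 0: phi[0] = 40 = 40 deg
  cos(40 deg) = 0.7660, sin(40 deg) = 0.6428
  joint[1] = (0.0000, 0.0000) + 4.1 * (0.7660, 0.6428) = (0.0000 + 3.1408, 0.0000 + 2.6354) = (3.1408, 2.6354)
link 1: phi[1] = 40 + 35 = 75 deg
  cos(75 deg) = 0.2588, sin(75 deg) = 0.9659
  joint[2] = (3.1408, 2.6354) + 10 * (0.2588, 0.9659) = (3.1408 + 2.5882, 2.6354 + 9.6593) = (5.7290, 12.2947)
link 2: phi[2] = 40 + 35 + 45 = 120 deg
  cos(120 deg) = -0.5000, sin(120 deg) = 0.8660
  joint[3] = (5.7290, 12.2947) + 5.6 * (-0.5000, 0.8660) = (5.7290 + -2.8000, 12.2947 + 4.8497) = (2.9290, 17.1444)
End effector: (2.9290, 17.1444)

Answer: 2.9290 17.1444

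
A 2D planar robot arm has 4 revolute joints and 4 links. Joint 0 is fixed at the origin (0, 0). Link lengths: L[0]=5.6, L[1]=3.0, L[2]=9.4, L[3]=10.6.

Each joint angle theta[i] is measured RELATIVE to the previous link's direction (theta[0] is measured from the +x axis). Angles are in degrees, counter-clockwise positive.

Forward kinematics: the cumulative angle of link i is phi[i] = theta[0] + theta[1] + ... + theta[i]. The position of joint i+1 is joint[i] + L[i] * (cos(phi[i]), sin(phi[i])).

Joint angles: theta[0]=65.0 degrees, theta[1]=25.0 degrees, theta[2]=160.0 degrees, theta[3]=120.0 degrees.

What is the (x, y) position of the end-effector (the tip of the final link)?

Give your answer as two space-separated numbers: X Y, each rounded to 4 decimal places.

Answer: 9.5906 1.0829

Derivation:
joint[0] = (0.0000, 0.0000)  (base)
link 0: phi[0] = 65 = 65 deg
  cos(65 deg) = 0.4226, sin(65 deg) = 0.9063
  joint[1] = (0.0000, 0.0000) + 5.6 * (0.4226, 0.9063) = (0.0000 + 2.3667, 0.0000 + 5.0753) = (2.3667, 5.0753)
link 1: phi[1] = 65 + 25 = 90 deg
  cos(90 deg) = 0.0000, sin(90 deg) = 1.0000
  joint[2] = (2.3667, 5.0753) + 3 * (0.0000, 1.0000) = (2.3667 + 0.0000, 5.0753 + 3.0000) = (2.3667, 8.0753)
link 2: phi[2] = 65 + 25 + 160 = 250 deg
  cos(250 deg) = -0.3420, sin(250 deg) = -0.9397
  joint[3] = (2.3667, 8.0753) + 9.4 * (-0.3420, -0.9397) = (2.3667 + -3.2150, 8.0753 + -8.8331) = (-0.8483, -0.7578)
link 3: phi[3] = 65 + 25 + 160 + 120 = 370 deg
  cos(370 deg) = 0.9848, sin(370 deg) = 0.1736
  joint[4] = (-0.8483, -0.7578) + 10.6 * (0.9848, 0.1736) = (-0.8483 + 10.4390, -0.7578 + 1.8407) = (9.5906, 1.0829)
End effector: (9.5906, 1.0829)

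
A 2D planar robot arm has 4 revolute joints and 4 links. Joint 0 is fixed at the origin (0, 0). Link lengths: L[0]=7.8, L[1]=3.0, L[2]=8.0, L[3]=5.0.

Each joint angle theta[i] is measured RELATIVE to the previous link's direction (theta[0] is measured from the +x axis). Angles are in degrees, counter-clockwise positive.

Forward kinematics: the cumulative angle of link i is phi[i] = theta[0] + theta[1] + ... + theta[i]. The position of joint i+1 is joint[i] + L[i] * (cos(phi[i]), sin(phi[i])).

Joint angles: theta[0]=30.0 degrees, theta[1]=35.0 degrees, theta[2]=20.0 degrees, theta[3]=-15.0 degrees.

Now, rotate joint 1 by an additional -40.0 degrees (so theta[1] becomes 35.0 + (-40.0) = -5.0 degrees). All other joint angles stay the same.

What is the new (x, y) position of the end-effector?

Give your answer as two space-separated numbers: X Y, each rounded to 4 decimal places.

joint[0] = (0.0000, 0.0000)  (base)
link 0: phi[0] = 30 = 30 deg
  cos(30 deg) = 0.8660, sin(30 deg) = 0.5000
  joint[1] = (0.0000, 0.0000) + 7.8 * (0.8660, 0.5000) = (0.0000 + 6.7550, 0.0000 + 3.9000) = (6.7550, 3.9000)
link 1: phi[1] = 30 + -5 = 25 deg
  cos(25 deg) = 0.9063, sin(25 deg) = 0.4226
  joint[2] = (6.7550, 3.9000) + 3 * (0.9063, 0.4226) = (6.7550 + 2.7189, 3.9000 + 1.2679) = (9.4739, 5.1679)
link 2: phi[2] = 30 + -5 + 20 = 45 deg
  cos(45 deg) = 0.7071, sin(45 deg) = 0.7071
  joint[3] = (9.4739, 5.1679) + 8 * (0.7071, 0.7071) = (9.4739 + 5.6569, 5.1679 + 5.6569) = (15.1308, 10.8247)
link 3: phi[3] = 30 + -5 + 20 + -15 = 30 deg
  cos(30 deg) = 0.8660, sin(30 deg) = 0.5000
  joint[4] = (15.1308, 10.8247) + 5 * (0.8660, 0.5000) = (15.1308 + 4.3301, 10.8247 + 2.5000) = (19.4609, 13.3247)
End effector: (19.4609, 13.3247)

Answer: 19.4609 13.3247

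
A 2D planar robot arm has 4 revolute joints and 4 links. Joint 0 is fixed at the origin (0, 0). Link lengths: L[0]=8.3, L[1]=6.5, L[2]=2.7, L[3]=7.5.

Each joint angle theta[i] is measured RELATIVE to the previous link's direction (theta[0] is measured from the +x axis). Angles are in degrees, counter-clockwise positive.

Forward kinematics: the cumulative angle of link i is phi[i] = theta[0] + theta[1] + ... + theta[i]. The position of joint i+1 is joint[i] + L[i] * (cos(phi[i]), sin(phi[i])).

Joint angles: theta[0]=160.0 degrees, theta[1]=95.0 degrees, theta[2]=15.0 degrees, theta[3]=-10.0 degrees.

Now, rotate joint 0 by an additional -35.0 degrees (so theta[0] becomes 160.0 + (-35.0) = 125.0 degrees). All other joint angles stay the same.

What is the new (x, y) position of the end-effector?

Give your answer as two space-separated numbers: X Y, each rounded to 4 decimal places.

joint[0] = (0.0000, 0.0000)  (base)
link 0: phi[0] = 125 = 125 deg
  cos(125 deg) = -0.5736, sin(125 deg) = 0.8192
  joint[1] = (0.0000, 0.0000) + 8.3 * (-0.5736, 0.8192) = (0.0000 + -4.7607, 0.0000 + 6.7990) = (-4.7607, 6.7990)
link 1: phi[1] = 125 + 95 = 220 deg
  cos(220 deg) = -0.7660, sin(220 deg) = -0.6428
  joint[2] = (-4.7607, 6.7990) + 6.5 * (-0.7660, -0.6428) = (-4.7607 + -4.9793, 6.7990 + -4.1781) = (-9.7400, 2.6208)
link 2: phi[2] = 125 + 95 + 15 = 235 deg
  cos(235 deg) = -0.5736, sin(235 deg) = -0.8192
  joint[3] = (-9.7400, 2.6208) + 2.7 * (-0.5736, -0.8192) = (-9.7400 + -1.5487, 2.6208 + -2.2117) = (-11.2886, 0.4091)
link 3: phi[3] = 125 + 95 + 15 + -10 = 225 deg
  cos(225 deg) = -0.7071, sin(225 deg) = -0.7071
  joint[4] = (-11.2886, 0.4091) + 7.5 * (-0.7071, -0.7071) = (-11.2886 + -5.3033, 0.4091 + -5.3033) = (-16.5919, -4.8942)
End effector: (-16.5919, -4.8942)

Answer: -16.5919 -4.8942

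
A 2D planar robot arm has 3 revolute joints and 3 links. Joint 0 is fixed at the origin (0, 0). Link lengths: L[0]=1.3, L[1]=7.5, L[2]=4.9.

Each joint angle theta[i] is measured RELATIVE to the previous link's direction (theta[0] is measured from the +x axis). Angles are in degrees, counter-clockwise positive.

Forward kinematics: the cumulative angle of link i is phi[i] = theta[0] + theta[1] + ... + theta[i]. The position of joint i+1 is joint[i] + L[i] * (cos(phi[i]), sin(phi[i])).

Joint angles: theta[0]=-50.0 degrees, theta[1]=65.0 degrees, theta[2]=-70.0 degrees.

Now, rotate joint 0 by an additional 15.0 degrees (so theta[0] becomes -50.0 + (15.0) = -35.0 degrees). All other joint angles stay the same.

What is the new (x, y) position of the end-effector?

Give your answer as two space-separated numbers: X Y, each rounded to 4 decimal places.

joint[0] = (0.0000, 0.0000)  (base)
link 0: phi[0] = -35 = -35 deg
  cos(-35 deg) = 0.8192, sin(-35 deg) = -0.5736
  joint[1] = (0.0000, 0.0000) + 1.3 * (0.8192, -0.5736) = (0.0000 + 1.0649, 0.0000 + -0.7456) = (1.0649, -0.7456)
link 1: phi[1] = -35 + 65 = 30 deg
  cos(30 deg) = 0.8660, sin(30 deg) = 0.5000
  joint[2] = (1.0649, -0.7456) + 7.5 * (0.8660, 0.5000) = (1.0649 + 6.4952, -0.7456 + 3.7500) = (7.5601, 3.0044)
link 2: phi[2] = -35 + 65 + -70 = -40 deg
  cos(-40 deg) = 0.7660, sin(-40 deg) = -0.6428
  joint[3] = (7.5601, 3.0044) + 4.9 * (0.7660, -0.6428) = (7.5601 + 3.7536, 3.0044 + -3.1497) = (11.3137, -0.1453)
End effector: (11.3137, -0.1453)

Answer: 11.3137 -0.1453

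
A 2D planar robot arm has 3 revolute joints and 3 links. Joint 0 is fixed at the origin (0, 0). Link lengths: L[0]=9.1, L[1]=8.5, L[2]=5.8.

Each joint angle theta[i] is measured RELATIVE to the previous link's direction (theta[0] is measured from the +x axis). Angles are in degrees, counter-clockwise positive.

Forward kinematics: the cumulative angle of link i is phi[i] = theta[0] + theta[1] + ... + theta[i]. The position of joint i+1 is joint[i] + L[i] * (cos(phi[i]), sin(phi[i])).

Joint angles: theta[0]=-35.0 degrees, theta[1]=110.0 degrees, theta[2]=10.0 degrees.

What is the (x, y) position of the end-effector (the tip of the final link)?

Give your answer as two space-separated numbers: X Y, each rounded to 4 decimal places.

Answer: 10.1597 8.7688

Derivation:
joint[0] = (0.0000, 0.0000)  (base)
link 0: phi[0] = -35 = -35 deg
  cos(-35 deg) = 0.8192, sin(-35 deg) = -0.5736
  joint[1] = (0.0000, 0.0000) + 9.1 * (0.8192, -0.5736) = (0.0000 + 7.4543, 0.0000 + -5.2195) = (7.4543, -5.2195)
link 1: phi[1] = -35 + 110 = 75 deg
  cos(75 deg) = 0.2588, sin(75 deg) = 0.9659
  joint[2] = (7.4543, -5.2195) + 8.5 * (0.2588, 0.9659) = (7.4543 + 2.2000, -5.2195 + 8.2104) = (9.6542, 2.9908)
link 2: phi[2] = -35 + 110 + 10 = 85 deg
  cos(85 deg) = 0.0872, sin(85 deg) = 0.9962
  joint[3] = (9.6542, 2.9908) + 5.8 * (0.0872, 0.9962) = (9.6542 + 0.5055, 2.9908 + 5.7779) = (10.1597, 8.7688)
End effector: (10.1597, 8.7688)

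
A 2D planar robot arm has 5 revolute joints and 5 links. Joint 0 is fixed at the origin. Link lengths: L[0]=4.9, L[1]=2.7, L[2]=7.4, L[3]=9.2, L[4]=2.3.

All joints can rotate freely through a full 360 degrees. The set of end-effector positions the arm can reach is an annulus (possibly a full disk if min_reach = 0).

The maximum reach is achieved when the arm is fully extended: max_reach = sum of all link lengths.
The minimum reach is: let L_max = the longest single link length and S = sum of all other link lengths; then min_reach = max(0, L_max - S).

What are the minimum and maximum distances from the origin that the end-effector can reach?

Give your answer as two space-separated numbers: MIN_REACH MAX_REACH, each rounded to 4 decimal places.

Answer: 0.0000 26.5000

Derivation:
Link lengths: [4.9, 2.7, 7.4, 9.2, 2.3]
max_reach = 4.9 + 2.7 + 7.4 + 9.2 + 2.3 = 26.5
L_max = max([4.9, 2.7, 7.4, 9.2, 2.3]) = 9.2
S (sum of others) = 26.5 - 9.2 = 17.3
min_reach = max(0, 9.2 - 17.3) = max(0, -8.1) = 0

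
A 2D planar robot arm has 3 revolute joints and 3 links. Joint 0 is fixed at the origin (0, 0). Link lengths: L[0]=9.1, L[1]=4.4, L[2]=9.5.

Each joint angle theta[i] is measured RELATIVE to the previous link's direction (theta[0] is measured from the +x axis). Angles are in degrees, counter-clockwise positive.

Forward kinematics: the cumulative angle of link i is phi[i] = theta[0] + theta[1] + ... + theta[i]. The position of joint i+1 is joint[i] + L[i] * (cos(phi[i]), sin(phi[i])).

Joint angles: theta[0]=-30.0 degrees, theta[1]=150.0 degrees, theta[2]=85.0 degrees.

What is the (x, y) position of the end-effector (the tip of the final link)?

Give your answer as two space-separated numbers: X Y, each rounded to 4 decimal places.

Answer: -2.9291 -4.7544

Derivation:
joint[0] = (0.0000, 0.0000)  (base)
link 0: phi[0] = -30 = -30 deg
  cos(-30 deg) = 0.8660, sin(-30 deg) = -0.5000
  joint[1] = (0.0000, 0.0000) + 9.1 * (0.8660, -0.5000) = (0.0000 + 7.8808, 0.0000 + -4.5500) = (7.8808, -4.5500)
link 1: phi[1] = -30 + 150 = 120 deg
  cos(120 deg) = -0.5000, sin(120 deg) = 0.8660
  joint[2] = (7.8808, -4.5500) + 4.4 * (-0.5000, 0.8660) = (7.8808 + -2.2000, -4.5500 + 3.8105) = (5.6808, -0.7395)
link 2: phi[2] = -30 + 150 + 85 = 205 deg
  cos(205 deg) = -0.9063, sin(205 deg) = -0.4226
  joint[3] = (5.6808, -0.7395) + 9.5 * (-0.9063, -0.4226) = (5.6808 + -8.6099, -0.7395 + -4.0149) = (-2.9291, -4.7544)
End effector: (-2.9291, -4.7544)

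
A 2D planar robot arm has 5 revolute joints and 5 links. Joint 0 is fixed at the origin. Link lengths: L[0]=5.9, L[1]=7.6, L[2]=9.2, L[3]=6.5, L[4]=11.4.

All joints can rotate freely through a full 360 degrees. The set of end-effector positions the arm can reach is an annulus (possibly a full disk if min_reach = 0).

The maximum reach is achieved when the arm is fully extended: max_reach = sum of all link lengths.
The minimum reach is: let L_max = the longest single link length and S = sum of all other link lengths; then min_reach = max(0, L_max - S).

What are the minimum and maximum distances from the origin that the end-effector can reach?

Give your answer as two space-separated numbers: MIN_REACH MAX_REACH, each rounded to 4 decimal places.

Link lengths: [5.9, 7.6, 9.2, 6.5, 11.4]
max_reach = 5.9 + 7.6 + 9.2 + 6.5 + 11.4 = 40.6
L_max = max([5.9, 7.6, 9.2, 6.5, 11.4]) = 11.4
S (sum of others) = 40.6 - 11.4 = 29.2
min_reach = max(0, 11.4 - 29.2) = max(0, -17.8) = 0

Answer: 0.0000 40.6000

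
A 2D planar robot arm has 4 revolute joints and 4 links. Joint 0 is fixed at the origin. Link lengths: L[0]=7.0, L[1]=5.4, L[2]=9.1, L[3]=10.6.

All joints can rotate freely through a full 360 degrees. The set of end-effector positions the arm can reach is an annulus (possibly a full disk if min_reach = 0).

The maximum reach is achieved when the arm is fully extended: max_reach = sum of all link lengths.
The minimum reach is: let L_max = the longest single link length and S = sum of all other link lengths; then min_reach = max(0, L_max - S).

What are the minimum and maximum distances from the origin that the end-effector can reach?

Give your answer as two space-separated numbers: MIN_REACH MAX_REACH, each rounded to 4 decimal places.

Link lengths: [7.0, 5.4, 9.1, 10.6]
max_reach = 7 + 5.4 + 9.1 + 10.6 = 32.1
L_max = max([7.0, 5.4, 9.1, 10.6]) = 10.6
S (sum of others) = 32.1 - 10.6 = 21.5
min_reach = max(0, 10.6 - 21.5) = max(0, -10.9) = 0

Answer: 0.0000 32.1000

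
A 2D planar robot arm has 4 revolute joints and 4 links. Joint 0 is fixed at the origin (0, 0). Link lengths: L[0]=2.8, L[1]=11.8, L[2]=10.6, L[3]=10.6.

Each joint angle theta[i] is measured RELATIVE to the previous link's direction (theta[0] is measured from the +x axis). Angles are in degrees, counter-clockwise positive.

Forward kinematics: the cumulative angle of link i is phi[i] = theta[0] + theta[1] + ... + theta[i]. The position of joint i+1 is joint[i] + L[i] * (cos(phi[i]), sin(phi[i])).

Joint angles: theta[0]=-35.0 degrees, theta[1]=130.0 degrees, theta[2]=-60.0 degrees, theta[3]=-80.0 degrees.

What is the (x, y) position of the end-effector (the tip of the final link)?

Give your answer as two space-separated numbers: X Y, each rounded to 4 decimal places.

Answer: 17.4435 8.7337

Derivation:
joint[0] = (0.0000, 0.0000)  (base)
link 0: phi[0] = -35 = -35 deg
  cos(-35 deg) = 0.8192, sin(-35 deg) = -0.5736
  joint[1] = (0.0000, 0.0000) + 2.8 * (0.8192, -0.5736) = (0.0000 + 2.2936, 0.0000 + -1.6060) = (2.2936, -1.6060)
link 1: phi[1] = -35 + 130 = 95 deg
  cos(95 deg) = -0.0872, sin(95 deg) = 0.9962
  joint[2] = (2.2936, -1.6060) + 11.8 * (-0.0872, 0.9962) = (2.2936 + -1.0284, -1.6060 + 11.7551) = (1.2652, 10.1491)
link 2: phi[2] = -35 + 130 + -60 = 35 deg
  cos(35 deg) = 0.8192, sin(35 deg) = 0.5736
  joint[3] = (1.2652, 10.1491) + 10.6 * (0.8192, 0.5736) = (1.2652 + 8.6830, 10.1491 + 6.0799) = (9.9482, 16.2290)
link 3: phi[3] = -35 + 130 + -60 + -80 = -45 deg
  cos(-45 deg) = 0.7071, sin(-45 deg) = -0.7071
  joint[4] = (9.9482, 16.2290) + 10.6 * (0.7071, -0.7071) = (9.9482 + 7.4953, 16.2290 + -7.4953) = (17.4435, 8.7337)
End effector: (17.4435, 8.7337)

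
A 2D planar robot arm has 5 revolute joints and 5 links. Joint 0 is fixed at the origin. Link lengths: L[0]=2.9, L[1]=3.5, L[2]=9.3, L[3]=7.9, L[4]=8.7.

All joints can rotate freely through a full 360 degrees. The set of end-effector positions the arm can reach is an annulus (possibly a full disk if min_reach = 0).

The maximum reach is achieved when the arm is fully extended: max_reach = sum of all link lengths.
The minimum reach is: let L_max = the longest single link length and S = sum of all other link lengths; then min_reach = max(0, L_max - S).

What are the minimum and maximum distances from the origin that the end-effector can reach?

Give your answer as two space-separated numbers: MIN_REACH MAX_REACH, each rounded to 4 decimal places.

Link lengths: [2.9, 3.5, 9.3, 7.9, 8.7]
max_reach = 2.9 + 3.5 + 9.3 + 7.9 + 8.7 = 32.3
L_max = max([2.9, 3.5, 9.3, 7.9, 8.7]) = 9.3
S (sum of others) = 32.3 - 9.3 = 23
min_reach = max(0, 9.3 - 23) = max(0, -13.7) = 0

Answer: 0.0000 32.3000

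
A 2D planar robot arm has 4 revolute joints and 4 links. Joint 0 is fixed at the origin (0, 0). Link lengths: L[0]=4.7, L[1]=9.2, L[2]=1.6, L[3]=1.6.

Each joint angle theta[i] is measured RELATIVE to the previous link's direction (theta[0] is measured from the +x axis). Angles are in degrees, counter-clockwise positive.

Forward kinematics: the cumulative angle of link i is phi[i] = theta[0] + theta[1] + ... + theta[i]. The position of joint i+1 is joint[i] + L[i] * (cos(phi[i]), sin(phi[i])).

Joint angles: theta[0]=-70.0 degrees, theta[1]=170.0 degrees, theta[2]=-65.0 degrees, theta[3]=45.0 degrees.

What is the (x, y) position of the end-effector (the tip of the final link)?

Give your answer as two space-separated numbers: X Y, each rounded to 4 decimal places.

joint[0] = (0.0000, 0.0000)  (base)
link 0: phi[0] = -70 = -70 deg
  cos(-70 deg) = 0.3420, sin(-70 deg) = -0.9397
  joint[1] = (0.0000, 0.0000) + 4.7 * (0.3420, -0.9397) = (0.0000 + 1.6075, 0.0000 + -4.4166) = (1.6075, -4.4166)
link 1: phi[1] = -70 + 170 = 100 deg
  cos(100 deg) = -0.1736, sin(100 deg) = 0.9848
  joint[2] = (1.6075, -4.4166) + 9.2 * (-0.1736, 0.9848) = (1.6075 + -1.5976, -4.4166 + 9.0602) = (0.0099, 4.6437)
link 2: phi[2] = -70 + 170 + -65 = 35 deg
  cos(35 deg) = 0.8192, sin(35 deg) = 0.5736
  joint[3] = (0.0099, 4.6437) + 1.6 * (0.8192, 0.5736) = (0.0099 + 1.3106, 4.6437 + 0.9177) = (1.3206, 5.5614)
link 3: phi[3] = -70 + 170 + -65 + 45 = 80 deg
  cos(80 deg) = 0.1736, sin(80 deg) = 0.9848
  joint[4] = (1.3206, 5.5614) + 1.6 * (0.1736, 0.9848) = (1.3206 + 0.2778, 5.5614 + 1.5757) = (1.5984, 7.1371)
End effector: (1.5984, 7.1371)

Answer: 1.5984 7.1371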